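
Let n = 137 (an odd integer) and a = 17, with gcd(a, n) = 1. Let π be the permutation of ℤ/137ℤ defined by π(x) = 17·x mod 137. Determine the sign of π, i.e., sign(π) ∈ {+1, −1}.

Orbit of 22 under x↦17x: [22, 100, 56, 130, 18, 32, 133]… (length divides ord_137(17)).
Cycle lengths of π_17 on ℤ/137ℤ: [68, 68, 1]; 3 cycles in total.
137 − 3 = 134 transpositions; sign(π) = (−1)^134 = +1.
Check: (17/137) = +1 by Zolotarev.

+1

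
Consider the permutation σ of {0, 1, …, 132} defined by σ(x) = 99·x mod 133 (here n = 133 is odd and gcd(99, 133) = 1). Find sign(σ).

+1

Orbit of 106 under x↦99x: [106, 120, 43, 1, 99, 92, 64]… (length divides ord_133(99)).
Cycle type of π: 9×14 + 1×7; total 21 cycles.
133 − 21 = 112 transpositions; sign(π) = (−1)^112 = +1.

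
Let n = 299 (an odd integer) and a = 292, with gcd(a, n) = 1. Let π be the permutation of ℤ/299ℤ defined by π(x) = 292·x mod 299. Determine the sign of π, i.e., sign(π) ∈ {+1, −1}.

Trace 119: π^k(119) = [119, 64, 150, 146, 174, 277, 154] for k=0..6.
6 cycles of lengths [132, 132, 12, 11, 11, 1].
n − c = 299 − 6 = 293; sign = (−1)^293 = -1.

-1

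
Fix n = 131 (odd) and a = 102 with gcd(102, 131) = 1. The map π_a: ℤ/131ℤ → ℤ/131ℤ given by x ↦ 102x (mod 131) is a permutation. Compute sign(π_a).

Start at x=94: 94 → 25 → 61 → 65 → 80 → 38 → 77 → … (one orbit).
The orbit structure of x ↦ 102x mod 131: 3 orbits of sizes [65, 65, 1].
With 3 cycles on 131 points, sign = (−1)^{131−3} = +1.
Check: (102/131) = +1 by Zolotarev.

+1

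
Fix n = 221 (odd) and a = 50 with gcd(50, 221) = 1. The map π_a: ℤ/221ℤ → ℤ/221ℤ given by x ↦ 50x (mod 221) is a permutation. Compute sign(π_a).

Start at x=205: 205 → 84 → 1 → 50 → 69 → 135 → 120 → … (one orbit).
π_50 has 26 disjoint cycles with lengths [12, 12, 12, 12, 12, 12, 12, 12, 12, 12, 12, 12, 12, 12, 12, 12, 12, 2, 2, 2, 2, 2, 2, 2, 2, 1] on {0,…,220}.
n − c = 221 − 26 = 195; sign = (−1)^195 = -1.

-1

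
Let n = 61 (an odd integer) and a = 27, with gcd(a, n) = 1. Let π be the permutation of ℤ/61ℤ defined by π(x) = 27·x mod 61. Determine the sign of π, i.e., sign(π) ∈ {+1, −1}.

+1

Orbit of 20 under x↦27x: [20, 52, 1, 27, 58, 41, 9]… (length divides ord_61(27)).
π_27 has 7 disjoint cycles with lengths [10, 10, 10, 10, 10, 10, 1] on {0,…,60}.
Σ(ℓ_i−1) = 61−7 = 54; sign = (−1)^54 = +1.
The Jacobi symbol (27|61) = +1 (Zolotarev) agrees.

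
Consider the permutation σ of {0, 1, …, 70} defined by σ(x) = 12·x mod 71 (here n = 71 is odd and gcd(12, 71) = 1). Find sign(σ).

+1

Trace 38: π^k(38) = [38, 30, 5, 60, 10, 49, 20] for k=0..6.
Cycle type of π: 35×2 + 1; total 3 cycles.
With 3 cycles on 71 points, sign = (−1)^{71−3} = +1.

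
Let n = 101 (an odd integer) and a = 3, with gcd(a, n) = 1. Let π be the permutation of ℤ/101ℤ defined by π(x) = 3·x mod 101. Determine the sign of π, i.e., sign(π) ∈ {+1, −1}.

-1

Orbit of 20 under x↦3x: [20, 60, 79, 35, 4, 12, 36]… (length divides ord_101(3)).
Decompose π into cycles: lengths [100, 1] (2 cycles, including the fixed point 0).
sign(π) = (−1)^{n − #cycles} = (−1)^{101−2} = (−1)^99 = -1.
The Jacobi symbol (3|101) = -1 (Zolotarev) agrees.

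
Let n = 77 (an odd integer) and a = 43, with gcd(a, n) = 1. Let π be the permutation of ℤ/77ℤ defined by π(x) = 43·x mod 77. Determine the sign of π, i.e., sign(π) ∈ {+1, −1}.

Orbit of 43 under x↦43x: [43, 1]… (length divides ord_77(43)).
Decompose π into cycles: lengths [2, 2, 2, 2, 2, 2, 2, 2, 2, 2, 2, 2, 2, 2, 2, 2, 2, 2, 2, 2, 2, 2, 2, 2, 2, 2, 2, 2, 2, 2, 2, 2, 2, 2, 2, 1, 1, 1, 1, 1, 1, 1] (42 cycles, including the fixed point 0).
With 42 cycles on 77 points, sign = (−1)^{77−42} = -1.
Check: (43/77) = -1 by Zolotarev.

-1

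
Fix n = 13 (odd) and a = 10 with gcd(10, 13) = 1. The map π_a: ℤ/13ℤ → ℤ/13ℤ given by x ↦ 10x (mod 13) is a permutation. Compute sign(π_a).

+1

Trace 10: π^k(10) = [10, 9, 12, 3, 4, 1] for k=0..5.
Cycle type of π: 6×2 + 1; total 3 cycles.
3 cycles on 13: each ℓ→(−1)^(ℓ−1), product (−1)^10 = +1.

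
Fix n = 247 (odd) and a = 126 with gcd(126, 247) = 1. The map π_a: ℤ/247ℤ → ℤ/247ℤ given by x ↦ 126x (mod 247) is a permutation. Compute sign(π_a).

-1

Start at x=198: 198 → 1 → 126 → 68 → 170 → 178 → 198 (one orbit).
Cycle lengths of π_126 on ℤ/247ℤ: [6, 6, 6, 6, 6, 6, 6, 6, 6, 6, 6, 6, 6, 6, 6, 6, 6, 6, 6, 6, 6, 6, 6, 6, 6, 6, 6, 6, 6, 6, 6, 6, 6, 6, 6, 6, 6, 6, 6, 3, 3, 3, 3, 1]; 44 cycles in total.
247 − 44 = 203 transpositions; sign(π) = (−1)^203 = -1.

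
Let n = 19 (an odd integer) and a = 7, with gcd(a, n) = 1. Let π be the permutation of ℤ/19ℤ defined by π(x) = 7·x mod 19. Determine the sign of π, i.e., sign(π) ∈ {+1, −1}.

+1

Trace 7: π^k(7) = [7, 11, 1] for k=0..2.
π_7 has 7 disjoint cycles with lengths [3, 3, 3, 3, 3, 3, 1] on {0,…,18}.
sign(π) = (−1)^{n − #cycles} = (−1)^{19−7} = (−1)^12 = +1.
Zolotarev: (7|19) = +1, matching the cycle-count sign.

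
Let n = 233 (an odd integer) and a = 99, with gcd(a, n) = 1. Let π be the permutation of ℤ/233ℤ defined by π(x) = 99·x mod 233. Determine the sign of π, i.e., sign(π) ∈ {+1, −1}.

Trace 51: π^k(51) = [51, 156, 66, 10, 58, 150, 171] for k=0..6.
2 cycles of lengths [232, 1].
2 cycles on 233: each ℓ→(−1)^(ℓ−1), product (−1)^231 = -1.

-1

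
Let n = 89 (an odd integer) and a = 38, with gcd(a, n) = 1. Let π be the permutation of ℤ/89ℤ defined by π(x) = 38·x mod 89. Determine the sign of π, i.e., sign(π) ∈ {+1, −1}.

Orbit of 32 under x↦38x: [32, 59, 17, 23, 73, 15, 36]… (length divides ord_89(38)).
π_38 has 2 disjoint cycles with lengths [88, 1] on {0,…,88}.
sign(π) = (−1)^{n − #cycles} = (−1)^{89−2} = (−1)^87 = -1.
The Jacobi symbol (38|89) = -1 (Zolotarev) agrees.

-1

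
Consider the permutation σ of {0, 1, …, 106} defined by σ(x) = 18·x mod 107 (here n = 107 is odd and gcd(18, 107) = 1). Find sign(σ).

Orbit of 57 under x↦18x: [57, 63, 64, 82, 85, 32, 41]… (length divides ord_107(18)).
π_18 has 2 disjoint cycles with lengths [106, 1] on {0,…,106}.
n − c = 107 − 2 = 105; sign = (−1)^105 = -1.

-1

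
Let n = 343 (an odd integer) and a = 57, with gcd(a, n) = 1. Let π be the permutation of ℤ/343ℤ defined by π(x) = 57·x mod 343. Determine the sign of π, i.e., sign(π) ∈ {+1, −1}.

Orbit of 64 under x↦57x: [64, 218, 78, 330, 288, 295, 8]… (length divides ord_343(57)).
19 cycles of lengths [49, 49, 49, 49, 49, 49, 7, 7, 7, 7, 7, 7, 1, 1, 1, 1, 1, 1, 1].
Σ(ℓ_i−1) = 343−19 = 324; sign = (−1)^324 = +1.

+1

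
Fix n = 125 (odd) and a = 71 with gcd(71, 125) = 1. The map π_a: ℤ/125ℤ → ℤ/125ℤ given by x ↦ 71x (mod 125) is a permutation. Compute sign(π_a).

Orbit of 11 under x↦71x: [11, 31, 76, 21, 116, 111, 6]… (length divides ord_125(71)).
13 cycles of lengths [25, 25, 25, 25, 5, 5, 5, 5, 1, 1, 1, 1, 1].
n − c = 125 − 13 = 112; sign = (−1)^112 = +1.

+1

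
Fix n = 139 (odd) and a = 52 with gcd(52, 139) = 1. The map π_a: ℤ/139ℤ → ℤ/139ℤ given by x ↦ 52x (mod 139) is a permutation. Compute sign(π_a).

+1

Start at x=80: 80 → 129 → 36 → 65 → 44 → 64 → 131 → … (one orbit).
The orbit structure of x ↦ 52x mod 139: 7 orbits of sizes [23, 23, 23, 23, 23, 23, 1].
sign(π) = (−1)^{n − #cycles} = (−1)^{139−7} = (−1)^132 = +1.
Via Zolotarev, sign(π_{52}) = (52|139) = +1.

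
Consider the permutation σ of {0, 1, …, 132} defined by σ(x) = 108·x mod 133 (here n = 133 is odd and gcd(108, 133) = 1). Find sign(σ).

Orbit of 10 under x↦108x: [10, 16, 132, 25, 40, 64, 129]… (length divides ord_133(108)).
The orbit structure of x ↦ 108x mod 133: 9 orbits of sizes [18, 18, 18, 18, 18, 18, 18, 6, 1].
9 cycles on 133: each ℓ→(−1)^(ℓ−1), product (−1)^124 = +1.
Zolotarev: (108|133) = +1, matching the cycle-count sign.

+1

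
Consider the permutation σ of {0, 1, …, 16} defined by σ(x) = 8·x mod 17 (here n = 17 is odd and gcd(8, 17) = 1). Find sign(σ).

+1

Trace 2: π^k(2) = [2, 16, 9, 4, 15, 1, 8] for k=0..6.
Cycle lengths of π_8 on ℤ/17ℤ: [8, 8, 1]; 3 cycles in total.
n − c = 17 − 3 = 14; sign = (−1)^14 = +1.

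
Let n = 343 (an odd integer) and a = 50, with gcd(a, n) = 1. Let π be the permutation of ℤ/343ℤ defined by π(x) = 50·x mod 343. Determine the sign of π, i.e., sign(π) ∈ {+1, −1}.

+1

Start at x=246: 246 → 295 → 1 → 50 → 99 → 148 → 197 → 246 (one orbit).
91 cycles of lengths [7, 7, 7, 7, 7, 7, 7, 7, 7, 7, 7, 7, 7, 7, 7, 7, 7, 7, 7, 7, 7, 7, 7, 7, 7, 7, 7, 7, 7, 7, 7, 7, 7, 7, 7, 7, 7, 7, 7, 7, 7, 7, 1, 1, 1, 1, 1, 1, 1, 1, 1, 1, 1, 1, 1, 1, 1, 1, 1, 1, 1, 1, 1, 1, 1, 1, 1, 1, 1, 1, 1, 1, 1, 1, 1, 1, 1, 1, 1, 1, 1, 1, 1, 1, 1, 1, 1, 1, 1, 1, 1].
With 91 cycles on 343 points, sign = (−1)^{343−91} = +1.
(50|343)_J = +1 (Zolotarev's lemma cross-check).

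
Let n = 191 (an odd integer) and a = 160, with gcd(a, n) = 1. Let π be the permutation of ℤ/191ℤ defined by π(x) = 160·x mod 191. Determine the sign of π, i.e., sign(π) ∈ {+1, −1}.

+1

Trace 121: π^k(121) = [121, 69, 153, 32, 154, 1, 160] for k=0..6.
π_160 has 11 disjoint cycles with lengths [19, 19, 19, 19, 19, 19, 19, 19, 19, 19, 1] on {0,…,190}.
191 − 11 = 180 transpositions; sign(π) = (−1)^180 = +1.
Check: (160/191) = +1 by Zolotarev.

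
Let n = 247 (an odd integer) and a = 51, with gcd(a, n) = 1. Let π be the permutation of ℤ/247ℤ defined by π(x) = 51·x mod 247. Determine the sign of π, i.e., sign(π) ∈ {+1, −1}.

Start at x=12: 12 → 118 → 90 → 144 → 181 → 92 → 246 → … (one orbit).
π_51 has 20 disjoint cycles with lengths [18, 18, 18, 18, 18, 18, 18, 18, 18, 18, 18, 18, 18, 2, 2, 2, 2, 2, 2, 1] on {0,…,246}.
With 20 cycles on 247 points, sign = (−1)^{247−20} = -1.

-1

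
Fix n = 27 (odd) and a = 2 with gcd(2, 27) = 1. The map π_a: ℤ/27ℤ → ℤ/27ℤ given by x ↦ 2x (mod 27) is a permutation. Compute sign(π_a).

Trace 11: π^k(11) = [11, 22, 17, 7, 14, 1, 2] for k=0..6.
Decompose π into cycles: lengths [18, 6, 2, 1] (4 cycles, including the fixed point 0).
n − c = 27 − 4 = 23; sign = (−1)^23 = -1.
Check: (2/27) = -1 by Zolotarev.

-1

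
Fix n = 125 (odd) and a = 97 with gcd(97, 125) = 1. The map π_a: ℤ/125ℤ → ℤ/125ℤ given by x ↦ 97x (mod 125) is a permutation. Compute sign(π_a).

Orbit of 112 under x↦97x: [112, 114, 58, 1, 97, 34, 48]… (length divides ord_125(97)).
Decompose π into cycles: lengths [100, 20, 4, 1] (4 cycles, including the fixed point 0).
sign(π) = (−1)^{n − #cycles} = (−1)^{125−4} = (−1)^121 = -1.
Via Zolotarev, sign(π_{97}) = (97|125) = -1.

-1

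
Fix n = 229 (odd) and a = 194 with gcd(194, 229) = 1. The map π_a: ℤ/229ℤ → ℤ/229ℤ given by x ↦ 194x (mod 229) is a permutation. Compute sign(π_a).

-1

Orbit of 165 under x↦194x: [165, 179, 147, 122, 81, 142, 68]… (length divides ord_229(194)).
Decompose π into cycles: lengths [228, 1] (2 cycles, including the fixed point 0).
n − c = 229 − 2 = 227; sign = (−1)^227 = -1.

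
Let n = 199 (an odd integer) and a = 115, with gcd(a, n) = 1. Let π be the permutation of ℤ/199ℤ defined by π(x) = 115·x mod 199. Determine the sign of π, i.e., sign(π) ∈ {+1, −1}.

+1

Start at x=157: 157 → 145 → 158 → 61 → 50 → 178 → 172 → … (one orbit).
Decompose π into cycles: lengths [99, 99, 1] (3 cycles, including the fixed point 0).
sign(π) = (−1)^{n − #cycles} = (−1)^{199−3} = (−1)^196 = +1.
The Jacobi symbol (115|199) = +1 (Zolotarev) agrees.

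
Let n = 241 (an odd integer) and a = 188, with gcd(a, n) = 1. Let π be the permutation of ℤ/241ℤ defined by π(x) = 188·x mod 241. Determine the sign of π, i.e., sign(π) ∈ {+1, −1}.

+1

Start at x=5: 5 → 217 → 67 → 64 → 223 → 231 → 48 → … (one orbit).
π_188 has 3 disjoint cycles with lengths [120, 120, 1] on {0,…,240}.
sign(π) = (−1)^{n − #cycles} = (−1)^{241−3} = (−1)^238 = +1.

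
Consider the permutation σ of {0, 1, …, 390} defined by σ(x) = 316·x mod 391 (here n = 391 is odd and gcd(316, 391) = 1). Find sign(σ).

+1

Trace 91: π^k(91) = [91, 213, 56, 101, 245, 2, 241] for k=0..6.
Decompose π into cycles: lengths [176, 176, 22, 16, 1] (5 cycles, including the fixed point 0).
sign(π) = (−1)^{n − #cycles} = (−1)^{391−5} = (−1)^386 = +1.
(316|391)_J = +1 (Zolotarev's lemma cross-check).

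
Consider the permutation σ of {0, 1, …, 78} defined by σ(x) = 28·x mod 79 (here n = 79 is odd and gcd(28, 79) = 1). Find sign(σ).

-1

Trace 1: π^k(1) = [1, 28, 73, 69, 36, 60, 21] for k=0..6.
The orbit structure of x ↦ 28x mod 79: 2 orbits of sizes [78, 1].
With 2 cycles on 79 points, sign = (−1)^{79−2} = -1.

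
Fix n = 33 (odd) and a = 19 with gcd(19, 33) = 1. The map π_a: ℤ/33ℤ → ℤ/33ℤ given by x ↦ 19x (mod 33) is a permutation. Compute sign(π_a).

-1

Orbit of 19 under x↦19x: [19, 31, 28, 4, 10, 25, 13]… (length divides ord_33(19)).
π_19 has 6 disjoint cycles with lengths [10, 10, 10, 1, 1, 1] on {0,…,32}.
With 6 cycles on 33 points, sign = (−1)^{33−6} = -1.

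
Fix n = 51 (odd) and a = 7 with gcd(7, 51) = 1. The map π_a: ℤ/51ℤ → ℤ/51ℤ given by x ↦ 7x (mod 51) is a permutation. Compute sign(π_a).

Orbit of 19 under x↦7x: [19, 31, 13, 40, 25, 22, 1]… (length divides ord_51(7)).
Decompose π into cycles: lengths [16, 16, 16, 1, 1, 1] (6 cycles, including the fixed point 0).
n − c = 51 − 6 = 45; sign = (−1)^45 = -1.
(7|51)_J = -1 (Zolotarev's lemma cross-check).

-1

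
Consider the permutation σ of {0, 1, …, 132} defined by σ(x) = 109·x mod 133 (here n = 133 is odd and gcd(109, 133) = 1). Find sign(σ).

Start at x=8: 8 → 74 → 86 → 64 → 60 → 23 → 113 → … (one orbit).
Decompose π into cycles: lengths [18, 18, 18, 18, 18, 18, 18, 3, 3, 1] (10 cycles, including the fixed point 0).
133 − 10 = 123 transpositions; sign(π) = (−1)^123 = -1.
Zolotarev: (109|133) = -1, matching the cycle-count sign.

-1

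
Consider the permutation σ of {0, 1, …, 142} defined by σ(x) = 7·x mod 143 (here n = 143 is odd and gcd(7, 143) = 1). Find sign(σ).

+1

Orbit of 56 under x↦7x: [56, 106, 27, 46, 36, 109, 48]… (length divides ord_143(7)).
Cycle type of π: 60×2 + 12 + 10 + 1; total 5 cycles.
sign(π) = (−1)^{n − #cycles} = (−1)^{143−5} = (−1)^138 = +1.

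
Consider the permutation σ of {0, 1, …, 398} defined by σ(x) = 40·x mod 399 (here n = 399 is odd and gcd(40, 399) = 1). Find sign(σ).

+1

Start at x=16: 16 → 241 → 64 → 166 → 256 → 265 → 226 → … (one orbit).
π_40 has 27 disjoint cycles with lengths [18, 18, 18, 18, 18, 18, 18, 18, 18, 18, 18, 18, 18, 18, 18, 18, 18, 18, 18, 18, 18, 6, 6, 6, 1, 1, 1] on {0,…,398}.
Σ(ℓ_i−1) = 399−27 = 372; sign = (−1)^372 = +1.
The Jacobi symbol (40|399) = +1 (Zolotarev) agrees.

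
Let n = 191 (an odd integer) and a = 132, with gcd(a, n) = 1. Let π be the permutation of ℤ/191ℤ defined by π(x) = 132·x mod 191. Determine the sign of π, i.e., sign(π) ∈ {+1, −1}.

-1

Orbit of 128 under x↦132x: [128, 88, 156, 155, 23, 171, 34]… (length divides ord_191(132)).
The orbit structure of x ↦ 132x mod 191: 2 orbits of sizes [190, 1].
191 − 2 = 189 transpositions; sign(π) = (−1)^189 = -1.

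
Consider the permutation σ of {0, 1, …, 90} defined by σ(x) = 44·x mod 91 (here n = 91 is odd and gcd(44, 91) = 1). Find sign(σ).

-1

Trace 44: π^k(44) = [44, 25, 8, 79, 18, 64, 86] for k=0..6.
π_44 has 12 disjoint cycles with lengths [12, 12, 12, 12, 12, 12, 4, 4, 4, 3, 3, 1] on {0,…,90}.
With 12 cycles on 91 points, sign = (−1)^{91−12} = -1.
(44|91)_J = -1 (Zolotarev's lemma cross-check).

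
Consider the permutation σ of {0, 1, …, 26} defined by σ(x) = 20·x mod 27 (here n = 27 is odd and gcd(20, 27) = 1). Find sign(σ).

Trace 10: π^k(10) = [10, 11, 4, 26, 7, 5, 19] for k=0..6.
Cycle type of π: 18 + 6 + 2 + 1; total 4 cycles.
27 − 4 = 23 transpositions; sign(π) = (−1)^23 = -1.
(20|27)_J = -1 (Zolotarev's lemma cross-check).

-1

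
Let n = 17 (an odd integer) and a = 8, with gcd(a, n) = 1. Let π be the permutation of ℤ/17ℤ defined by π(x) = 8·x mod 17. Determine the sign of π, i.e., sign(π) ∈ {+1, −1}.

Orbit of 16 under x↦8x: [16, 9, 4, 15, 1, 8, 13]… (length divides ord_17(8)).
Cycle lengths of π_8 on ℤ/17ℤ: [8, 8, 1]; 3 cycles in total.
sign(π) = (−1)^{n − #cycles} = (−1)^{17−3} = (−1)^14 = +1.
The Jacobi symbol (8|17) = +1 (Zolotarev) agrees.

+1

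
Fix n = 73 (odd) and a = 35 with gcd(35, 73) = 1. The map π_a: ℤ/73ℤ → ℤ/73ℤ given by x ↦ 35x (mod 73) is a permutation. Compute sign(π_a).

Orbit of 57 under x↦35x: [57, 24, 37, 54, 65, 12, 55]… (length divides ord_73(35)).
π_35 has 3 disjoint cycles with lengths [36, 36, 1] on {0,…,72}.
Σ(ℓ_i−1) = 73−3 = 70; sign = (−1)^70 = +1.

+1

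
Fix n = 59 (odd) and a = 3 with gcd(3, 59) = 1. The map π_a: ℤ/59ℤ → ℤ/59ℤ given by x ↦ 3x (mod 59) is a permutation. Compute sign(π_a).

Orbit of 25 under x↦3x: [25, 16, 48, 26, 19, 57, 53]… (length divides ord_59(3)).
Cycle type of π: 29×2 + 1; total 3 cycles.
With 3 cycles on 59 points, sign = (−1)^{59−3} = +1.

+1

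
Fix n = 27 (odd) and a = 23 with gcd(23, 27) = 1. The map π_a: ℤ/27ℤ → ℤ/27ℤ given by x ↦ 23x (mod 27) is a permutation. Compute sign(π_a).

-1

Start at x=16: 16 → 17 → 13 → 2 → 19 → 5 → 7 → … (one orbit).
4 cycles of lengths [18, 6, 2, 1].
n − c = 27 − 4 = 23; sign = (−1)^23 = -1.
Check: (23/27) = -1 by Zolotarev.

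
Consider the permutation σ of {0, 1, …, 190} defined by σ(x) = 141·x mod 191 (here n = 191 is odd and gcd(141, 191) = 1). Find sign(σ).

Orbit of 100 under x↦141x: [100, 157, 172, 186, 59, 106, 48]… (length divides ord_191(141)).
Cycle lengths of π_141 on ℤ/191ℤ: [190, 1]; 2 cycles in total.
2 cycles on 191: each ℓ→(−1)^(ℓ−1), product (−1)^189 = -1.
The Jacobi symbol (141|191) = -1 (Zolotarev) agrees.

-1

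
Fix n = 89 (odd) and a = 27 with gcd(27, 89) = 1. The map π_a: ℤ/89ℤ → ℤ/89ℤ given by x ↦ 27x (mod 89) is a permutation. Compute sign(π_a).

Orbit of 42 under x↦27x: [42, 66, 2, 54, 34, 28, 44]… (length divides ord_89(27)).
Cycle type of π: 88 + 1; total 2 cycles.
sign(π) = (−1)^{n − #cycles} = (−1)^{89−2} = (−1)^87 = -1.
(27|89)_J = -1 (Zolotarev's lemma cross-check).

-1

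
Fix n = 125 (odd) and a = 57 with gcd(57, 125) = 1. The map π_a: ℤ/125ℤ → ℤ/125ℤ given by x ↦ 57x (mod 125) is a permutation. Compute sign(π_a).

-1

Start at x=57: 57 → 124 → 68 → 1 → 57 (one orbit).
The orbit structure of x ↦ 57x mod 125: 32 orbits of sizes [4, 4, 4, 4, 4, 4, 4, 4, 4, 4, 4, 4, 4, 4, 4, 4, 4, 4, 4, 4, 4, 4, 4, 4, 4, 4, 4, 4, 4, 4, 4, 1].
n − c = 125 − 32 = 93; sign = (−1)^93 = -1.
Via Zolotarev, sign(π_{57}) = (57|125) = -1.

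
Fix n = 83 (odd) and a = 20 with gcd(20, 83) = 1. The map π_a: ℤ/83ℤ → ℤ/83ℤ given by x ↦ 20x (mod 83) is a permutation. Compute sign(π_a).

Trace 66: π^k(66) = [66, 75, 6, 37, 76, 26, 22] for k=0..6.
π_20 has 2 disjoint cycles with lengths [82, 1] on {0,…,82}.
n − c = 83 − 2 = 81; sign = (−1)^81 = -1.

-1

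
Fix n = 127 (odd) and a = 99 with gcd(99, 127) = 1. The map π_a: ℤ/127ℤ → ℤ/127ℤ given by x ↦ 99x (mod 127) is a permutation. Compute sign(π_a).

+1

Orbit of 52 under x↦99x: [52, 68, 1, 99, 22, 19, 103]… (length divides ord_127(99)).
Cycle type of π: 9×14 + 1; total 15 cycles.
15 cycles on 127: each ℓ→(−1)^(ℓ−1), product (−1)^112 = +1.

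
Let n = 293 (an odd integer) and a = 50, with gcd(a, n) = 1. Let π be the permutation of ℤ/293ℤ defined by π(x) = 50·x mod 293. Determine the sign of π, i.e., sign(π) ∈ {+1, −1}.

Start at x=149: 149 → 125 → 97 → 162 → 189 → 74 → 184 → … (one orbit).
Decompose π into cycles: lengths [292, 1] (2 cycles, including the fixed point 0).
293 − 2 = 291 transpositions; sign(π) = (−1)^291 = -1.
Zolotarev: (50|293) = -1, matching the cycle-count sign.

-1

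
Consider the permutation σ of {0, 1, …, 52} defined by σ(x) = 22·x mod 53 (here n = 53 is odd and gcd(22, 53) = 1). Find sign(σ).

-1

Start at x=25: 25 → 20 → 16 → 34 → 6 → 26 → 42 → … (one orbit).
Decompose π into cycles: lengths [52, 1] (2 cycles, including the fixed point 0).
sign(π) = (−1)^{n − #cycles} = (−1)^{53−2} = (−1)^51 = -1.
Via Zolotarev, sign(π_{22}) = (22|53) = -1.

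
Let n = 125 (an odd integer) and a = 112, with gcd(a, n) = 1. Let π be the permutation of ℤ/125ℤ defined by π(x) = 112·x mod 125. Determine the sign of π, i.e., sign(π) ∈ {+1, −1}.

-1

Start at x=64: 64 → 43 → 66 → 17 → 29 → 123 → 26 → … (one orbit).
Decompose π into cycles: lengths [100, 20, 4, 1] (4 cycles, including the fixed point 0).
Σ(ℓ_i−1) = 125−4 = 121; sign = (−1)^121 = -1.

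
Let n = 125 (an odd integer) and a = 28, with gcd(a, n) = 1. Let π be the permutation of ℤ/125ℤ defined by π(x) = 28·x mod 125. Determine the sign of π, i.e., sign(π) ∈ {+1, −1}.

Orbit of 104 under x↦28x: [104, 37, 36, 8, 99, 22, 116]… (length divides ord_125(28)).
π_28 has 4 disjoint cycles with lengths [100, 20, 4, 1] on {0,…,124}.
Σ(ℓ_i−1) = 125−4 = 121; sign = (−1)^121 = -1.
Via Zolotarev, sign(π_{28}) = (28|125) = -1.

-1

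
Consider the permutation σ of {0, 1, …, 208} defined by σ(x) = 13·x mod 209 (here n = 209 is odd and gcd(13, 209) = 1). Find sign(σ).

Trace 29: π^k(29) = [29, 168, 94, 177, 2, 26, 129] for k=0..6.
5 cycles of lengths [90, 90, 18, 10, 1].
With 5 cycles on 209 points, sign = (−1)^{209−5} = +1.
Check: (13/209) = +1 by Zolotarev.

+1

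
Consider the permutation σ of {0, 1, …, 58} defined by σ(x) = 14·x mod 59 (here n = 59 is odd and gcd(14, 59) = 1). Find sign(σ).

-1

Trace 14: π^k(14) = [14, 19, 30, 7, 39, 15, 33] for k=0..6.
The orbit structure of x ↦ 14x mod 59: 2 orbits of sizes [58, 1].
With 2 cycles on 59 points, sign = (−1)^{59−2} = -1.
The Jacobi symbol (14|59) = -1 (Zolotarev) agrees.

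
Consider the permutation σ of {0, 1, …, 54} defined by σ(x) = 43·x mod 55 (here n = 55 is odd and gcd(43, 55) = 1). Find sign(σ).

Start at x=1: 1 → 43 → 34 → 32 → 1 (one orbit).
Cycle type of π: 4×11 + 2×5 + 1; total 17 cycles.
n − c = 55 − 17 = 38; sign = (−1)^38 = +1.
Zolotarev: (43|55) = +1, matching the cycle-count sign.

+1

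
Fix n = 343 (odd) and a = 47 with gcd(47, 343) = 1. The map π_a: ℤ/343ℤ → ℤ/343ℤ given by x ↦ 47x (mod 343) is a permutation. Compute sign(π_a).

-1

Start at x=295: 295 → 145 → 298 → 286 → 65 → 311 → 211 → … (one orbit).
The orbit structure of x ↦ 47x mod 343: 4 orbits of sizes [294, 42, 6, 1].
Σ(ℓ_i−1) = 343−4 = 339; sign = (−1)^339 = -1.
Zolotarev: (47|343) = -1, matching the cycle-count sign.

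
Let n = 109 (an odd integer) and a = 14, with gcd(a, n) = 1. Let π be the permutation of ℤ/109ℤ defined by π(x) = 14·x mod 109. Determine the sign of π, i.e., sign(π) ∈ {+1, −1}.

-1

Orbit of 90 under x↦14x: [90, 61, 91, 75, 69, 94, 8]… (length divides ord_109(14)).
Decompose π into cycles: lengths [108, 1] (2 cycles, including the fixed point 0).
sign(π) = (−1)^{n − #cycles} = (−1)^{109−2} = (−1)^107 = -1.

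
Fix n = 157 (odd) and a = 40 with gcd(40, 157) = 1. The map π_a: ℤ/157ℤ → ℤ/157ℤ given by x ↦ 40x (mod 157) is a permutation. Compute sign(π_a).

Trace 46: π^k(46) = [46, 113, 124, 93, 109, 121, 130] for k=0..6.
5 cycles of lengths [39, 39, 39, 39, 1].
With 5 cycles on 157 points, sign = (−1)^{157−5} = +1.
Zolotarev: (40|157) = +1, matching the cycle-count sign.

+1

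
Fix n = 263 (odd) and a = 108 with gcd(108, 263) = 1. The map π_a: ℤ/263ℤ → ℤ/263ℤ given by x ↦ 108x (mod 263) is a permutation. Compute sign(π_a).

Orbit of 172 under x↦108x: [172, 166, 44, 18, 103, 78, 8]… (length divides ord_263(108)).
π_108 has 3 disjoint cycles with lengths [131, 131, 1] on {0,…,262}.
3 cycles on 263: each ℓ→(−1)^(ℓ−1), product (−1)^260 = +1.
The Jacobi symbol (108|263) = +1 (Zolotarev) agrees.

+1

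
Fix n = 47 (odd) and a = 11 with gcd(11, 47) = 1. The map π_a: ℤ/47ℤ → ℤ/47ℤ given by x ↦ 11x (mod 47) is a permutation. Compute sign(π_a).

-1

Trace 6: π^k(6) = [6, 19, 21, 43, 3, 33, 34] for k=0..6.
Cycle lengths of π_11 on ℤ/47ℤ: [46, 1]; 2 cycles in total.
2 cycles on 47: each ℓ→(−1)^(ℓ−1), product (−1)^45 = -1.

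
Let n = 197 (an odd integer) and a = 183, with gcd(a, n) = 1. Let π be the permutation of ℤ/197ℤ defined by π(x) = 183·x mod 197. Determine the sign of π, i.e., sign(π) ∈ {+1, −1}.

-1

Start at x=183: 183 → 196 → 14 → 1 → 183 (one orbit).
Decompose π into cycles: lengths [4, 4, 4, 4, 4, 4, 4, 4, 4, 4, 4, 4, 4, 4, 4, 4, 4, 4, 4, 4, 4, 4, 4, 4, 4, 4, 4, 4, 4, 4, 4, 4, 4, 4, 4, 4, 4, 4, 4, 4, 4, 4, 4, 4, 4, 4, 4, 4, 4, 1] (50 cycles, including the fixed point 0).
With 50 cycles on 197 points, sign = (−1)^{197−50} = -1.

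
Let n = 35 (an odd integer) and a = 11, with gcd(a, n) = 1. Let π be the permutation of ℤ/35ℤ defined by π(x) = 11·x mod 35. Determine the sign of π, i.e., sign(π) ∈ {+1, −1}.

+1

Start at x=16: 16 → 1 → 11 → 16 (one orbit).
Cycle type of π: 3×10 + 1×5; total 15 cycles.
n − c = 35 − 15 = 20; sign = (−1)^20 = +1.
(11|35)_J = +1 (Zolotarev's lemma cross-check).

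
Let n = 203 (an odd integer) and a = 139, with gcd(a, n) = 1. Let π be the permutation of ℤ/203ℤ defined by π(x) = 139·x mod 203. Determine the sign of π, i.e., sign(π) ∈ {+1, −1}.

-1

Orbit of 36 under x↦139x: [36, 132, 78, 83, 169, 146, 197]… (length divides ord_203(139)).
Cycle lengths of π_139 on ℤ/203ℤ: [14, 14, 14, 14, 14, 14, 14, 14, 14, 14, 14, 14, 7, 7, 7, 7, 2, 2, 2, 1]; 20 cycles in total.
sign(π) = (−1)^{n − #cycles} = (−1)^{203−20} = (−1)^183 = -1.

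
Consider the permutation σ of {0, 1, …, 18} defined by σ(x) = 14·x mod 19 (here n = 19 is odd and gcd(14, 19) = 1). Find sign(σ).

Trace 7: π^k(7) = [7, 3, 4, 18, 5, 13, 11] for k=0..6.
Cycle type of π: 18 + 1; total 2 cycles.
With 2 cycles on 19 points, sign = (−1)^{19−2} = -1.

-1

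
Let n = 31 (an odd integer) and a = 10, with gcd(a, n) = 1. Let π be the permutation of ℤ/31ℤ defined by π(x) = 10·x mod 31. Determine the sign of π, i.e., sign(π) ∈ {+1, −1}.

Start at x=5: 5 → 19 → 4 → 9 → 28 → 1 → 10 → … (one orbit).
The orbit structure of x ↦ 10x mod 31: 3 orbits of sizes [15, 15, 1].
sign(π) = (−1)^{n − #cycles} = (−1)^{31−3} = (−1)^28 = +1.
Via Zolotarev, sign(π_{10}) = (10|31) = +1.

+1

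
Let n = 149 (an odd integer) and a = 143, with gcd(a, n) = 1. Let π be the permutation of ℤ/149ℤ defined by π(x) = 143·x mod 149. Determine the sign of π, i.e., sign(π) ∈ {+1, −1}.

+1

Start at x=100: 100 → 145 → 24 → 5 → 119 → 31 → 112 → … (one orbit).
Cycle lengths of π_143 on ℤ/149ℤ: [74, 74, 1]; 3 cycles in total.
3 cycles on 149: each ℓ→(−1)^(ℓ−1), product (−1)^146 = +1.
Via Zolotarev, sign(π_{143}) = (143|149) = +1.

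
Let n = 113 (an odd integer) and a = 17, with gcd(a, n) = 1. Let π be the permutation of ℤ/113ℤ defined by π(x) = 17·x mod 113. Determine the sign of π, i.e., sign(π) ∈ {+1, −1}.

-1

Trace 102: π^k(102) = [102, 39, 98, 84, 72, 94, 16] for k=0..6.
Decompose π into cycles: lengths [112, 1] (2 cycles, including the fixed point 0).
With 2 cycles on 113 points, sign = (−1)^{113−2} = -1.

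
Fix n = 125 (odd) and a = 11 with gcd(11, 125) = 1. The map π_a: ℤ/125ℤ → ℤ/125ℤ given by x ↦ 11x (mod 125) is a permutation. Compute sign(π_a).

Start at x=111: 111 → 96 → 56 → 116 → 26 → 36 → 21 → … (one orbit).
Cycle type of π: 25×4 + 5×4 + 1×5; total 13 cycles.
125 − 13 = 112 transpositions; sign(π) = (−1)^112 = +1.

+1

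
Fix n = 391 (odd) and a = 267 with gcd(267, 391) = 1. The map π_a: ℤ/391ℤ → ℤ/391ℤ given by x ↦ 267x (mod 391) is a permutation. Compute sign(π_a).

+1

Start at x=93: 93 → 198 → 81 → 122 → 121 → 245 → 118 → … (one orbit).
Decompose π into cycles: lengths [176, 176, 22, 16, 1] (5 cycles, including the fixed point 0).
n − c = 391 − 5 = 386; sign = (−1)^386 = +1.
(267|391)_J = +1 (Zolotarev's lemma cross-check).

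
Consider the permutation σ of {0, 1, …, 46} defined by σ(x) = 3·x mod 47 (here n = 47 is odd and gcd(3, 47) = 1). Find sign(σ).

+1

Orbit of 6 under x↦3x: [6, 18, 7, 21, 16, 1, 3]… (length divides ord_47(3)).
Decompose π into cycles: lengths [23, 23, 1] (3 cycles, including the fixed point 0).
3 cycles on 47: each ℓ→(−1)^(ℓ−1), product (−1)^44 = +1.
Via Zolotarev, sign(π_{3}) = (3|47) = +1.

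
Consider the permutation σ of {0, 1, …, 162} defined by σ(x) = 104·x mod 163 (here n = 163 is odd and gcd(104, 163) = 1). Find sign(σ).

+1

Start at x=1: 1 → 104 → 58 → 1 (one orbit).
55 cycles of lengths [3, 3, 3, 3, 3, 3, 3, 3, 3, 3, 3, 3, 3, 3, 3, 3, 3, 3, 3, 3, 3, 3, 3, 3, 3, 3, 3, 3, 3, 3, 3, 3, 3, 3, 3, 3, 3, 3, 3, 3, 3, 3, 3, 3, 3, 3, 3, 3, 3, 3, 3, 3, 3, 3, 1].
163 − 55 = 108 transpositions; sign(π) = (−1)^108 = +1.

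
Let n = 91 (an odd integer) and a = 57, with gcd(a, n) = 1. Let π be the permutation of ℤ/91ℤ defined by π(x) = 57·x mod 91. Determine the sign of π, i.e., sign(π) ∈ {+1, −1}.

Orbit of 8 under x↦57x: [8, 1, 57, 64]… (length divides ord_91(57)).
The orbit structure of x ↦ 57x mod 91: 28 orbits of sizes [4, 4, 4, 4, 4, 4, 4, 4, 4, 4, 4, 4, 4, 4, 4, 4, 4, 4, 4, 4, 4, 1, 1, 1, 1, 1, 1, 1].
n − c = 91 − 28 = 63; sign = (−1)^63 = -1.
Zolotarev: (57|91) = -1, matching the cycle-count sign.

-1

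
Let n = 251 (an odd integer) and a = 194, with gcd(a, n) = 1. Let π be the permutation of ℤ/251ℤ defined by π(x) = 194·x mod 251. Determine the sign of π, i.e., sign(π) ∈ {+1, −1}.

+1

Start at x=12: 12 → 69 → 83 → 38 → 93 → 221 → 204 → … (one orbit).
π_194 has 3 disjoint cycles with lengths [125, 125, 1] on {0,…,250}.
3 cycles on 251: each ℓ→(−1)^(ℓ−1), product (−1)^248 = +1.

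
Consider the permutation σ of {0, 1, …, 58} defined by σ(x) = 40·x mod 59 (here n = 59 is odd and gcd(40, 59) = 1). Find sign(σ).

Start at x=52: 52 → 15 → 10 → 46 → 11 → 27 → 18 → … (one orbit).
π_40 has 2 disjoint cycles with lengths [58, 1] on {0,…,58}.
With 2 cycles on 59 points, sign = (−1)^{59−2} = -1.

-1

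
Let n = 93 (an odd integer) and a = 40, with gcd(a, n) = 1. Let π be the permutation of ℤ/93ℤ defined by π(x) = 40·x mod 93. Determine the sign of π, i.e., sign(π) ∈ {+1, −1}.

Trace 4: π^k(4) = [4, 67, 76, 64, 49, 7, 1] for k=0..6.
9 cycles of lengths [15, 15, 15, 15, 15, 15, 1, 1, 1].
n − c = 93 − 9 = 84; sign = (−1)^84 = +1.

+1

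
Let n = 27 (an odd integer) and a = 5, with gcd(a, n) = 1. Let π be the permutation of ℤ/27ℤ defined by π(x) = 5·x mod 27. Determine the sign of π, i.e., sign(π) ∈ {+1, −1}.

-1

Start at x=14: 14 → 16 → 26 → 22 → 2 → 10 → 23 → … (one orbit).
Cycle type of π: 18 + 6 + 2 + 1; total 4 cycles.
4 cycles on 27: each ℓ→(−1)^(ℓ−1), product (−1)^23 = -1.
Check: (5/27) = -1 by Zolotarev.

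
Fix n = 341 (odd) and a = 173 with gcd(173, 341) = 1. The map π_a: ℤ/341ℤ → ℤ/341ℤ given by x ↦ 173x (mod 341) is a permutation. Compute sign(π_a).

-1

Trace 38: π^k(38) = [38, 95, 67, 338, 163, 237, 81] for k=0..6.
Cycle type of π: 30×10 + 15×2 + 10 + 1; total 14 cycles.
n − c = 341 − 14 = 327; sign = (−1)^327 = -1.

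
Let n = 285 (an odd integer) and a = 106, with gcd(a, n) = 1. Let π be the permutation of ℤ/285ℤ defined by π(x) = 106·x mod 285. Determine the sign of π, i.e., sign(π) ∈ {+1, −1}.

+1

Orbit of 121 under x↦106x: [121, 1, 106]… (length divides ord_285(106)).
Decompose π into cycles: lengths [3, 3, 3, 3, 3, 3, 3, 3, 3, 3, 3, 3, 3, 3, 3, 3, 3, 3, 3, 3, 3, 3, 3, 3, 3, 3, 3, 3, 3, 3, 3, 3, 3, 3, 3, 3, 3, 3, 3, 3, 3, 3, 3, 3, 3, 3, 3, 3, 3, 3, 3, 3, 3, 3, 3, 3, 3, 3, 3, 3, 3, 3, 3, 3, 3, 3, 3, 3, 3, 3, 3, 3, 3, 3, 3, 3, 3, 3, 3, 3, 3, 3, 3, 3, 3, 3, 3, 3, 3, 3, 1, 1, 1, 1, 1, 1, 1, 1, 1, 1, 1, 1, 1, 1, 1] (105 cycles, including the fixed point 0).
105 cycles on 285: each ℓ→(−1)^(ℓ−1), product (−1)^180 = +1.
Zolotarev: (106|285) = +1, matching the cycle-count sign.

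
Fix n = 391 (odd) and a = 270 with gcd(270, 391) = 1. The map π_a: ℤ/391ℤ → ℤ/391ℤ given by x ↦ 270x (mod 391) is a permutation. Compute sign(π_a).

Start at x=259: 259 → 332 → 101 → 291 → 370 → 195 → 256 → … (one orbit).
The orbit structure of x ↦ 270x mod 391: 8 orbits of sizes [88, 88, 88, 88, 22, 8, 8, 1].
Σ(ℓ_i−1) = 391−8 = 383; sign = (−1)^383 = -1.
Check: (270/391) = -1 by Zolotarev.

-1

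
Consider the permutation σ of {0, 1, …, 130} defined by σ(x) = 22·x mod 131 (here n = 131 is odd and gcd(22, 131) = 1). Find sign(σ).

-1

Start at x=54: 54 → 9 → 67 → 33 → 71 → 121 → 42 → … (one orbit).
The orbit structure of x ↦ 22x mod 131: 2 orbits of sizes [130, 1].
2 cycles on 131: each ℓ→(−1)^(ℓ−1), product (−1)^129 = -1.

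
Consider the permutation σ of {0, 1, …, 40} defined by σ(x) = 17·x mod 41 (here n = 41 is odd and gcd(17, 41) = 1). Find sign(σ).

Orbit of 19 under x↦17x: [19, 36, 38, 31, 35, 21, 29]… (length divides ord_41(17)).
The orbit structure of x ↦ 17x mod 41: 2 orbits of sizes [40, 1].
2 cycles on 41: each ℓ→(−1)^(ℓ−1), product (−1)^39 = -1.

-1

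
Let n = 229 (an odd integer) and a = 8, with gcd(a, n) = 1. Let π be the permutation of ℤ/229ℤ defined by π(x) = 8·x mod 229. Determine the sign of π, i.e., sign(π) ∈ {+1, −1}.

Orbit of 227 under x↦8x: [227, 213, 101, 121, 52, 187, 122]… (length divides ord_229(8)).
4 cycles of lengths [76, 76, 76, 1].
Σ(ℓ_i−1) = 229−4 = 225; sign = (−1)^225 = -1.
(8|229)_J = -1 (Zolotarev's lemma cross-check).

-1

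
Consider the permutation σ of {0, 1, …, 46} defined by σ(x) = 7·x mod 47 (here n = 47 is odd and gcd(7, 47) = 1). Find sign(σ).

Trace 32: π^k(32) = [32, 36, 17, 25, 34, 3, 21] for k=0..6.
π_7 has 3 disjoint cycles with lengths [23, 23, 1] on {0,…,46}.
47 − 3 = 44 transpositions; sign(π) = (−1)^44 = +1.
Via Zolotarev, sign(π_{7}) = (7|47) = +1.

+1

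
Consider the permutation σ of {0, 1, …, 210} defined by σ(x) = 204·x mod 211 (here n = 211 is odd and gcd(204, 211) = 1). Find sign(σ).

Orbit of 64 under x↦204x: [64, 185, 182, 203, 56, 30, 1]… (length divides ord_211(204)).
The orbit structure of x ↦ 204x mod 211: 3 orbits of sizes [105, 105, 1].
211 − 3 = 208 transpositions; sign(π) = (−1)^208 = +1.
Check: (204/211) = +1 by Zolotarev.

+1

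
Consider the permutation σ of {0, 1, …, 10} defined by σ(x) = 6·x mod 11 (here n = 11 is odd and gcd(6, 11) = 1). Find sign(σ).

Start at x=2: 2 → 1 → 6 → 3 → 7 → 9 → 10 → … (one orbit).
π_6 has 2 disjoint cycles with lengths [10, 1] on {0,…,10}.
sign(π) = (−1)^{n − #cycles} = (−1)^{11−2} = (−1)^9 = -1.

-1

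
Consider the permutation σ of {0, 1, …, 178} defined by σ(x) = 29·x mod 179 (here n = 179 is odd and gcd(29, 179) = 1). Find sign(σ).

+1

Trace 82: π^k(82) = [82, 51, 47, 110, 147, 146, 117] for k=0..6.
Cycle lengths of π_29 on ℤ/179ℤ: [89, 89, 1]; 3 cycles in total.
n − c = 179 − 3 = 176; sign = (−1)^176 = +1.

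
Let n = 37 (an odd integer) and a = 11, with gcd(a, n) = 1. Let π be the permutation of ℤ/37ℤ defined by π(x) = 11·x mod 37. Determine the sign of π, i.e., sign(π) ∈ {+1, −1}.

Orbit of 27 under x↦11x: [27, 1, 11, 10, 36, 26]… (length divides ord_37(11)).
The orbit structure of x ↦ 11x mod 37: 7 orbits of sizes [6, 6, 6, 6, 6, 6, 1].
7 cycles on 37: each ℓ→(−1)^(ℓ−1), product (−1)^30 = +1.

+1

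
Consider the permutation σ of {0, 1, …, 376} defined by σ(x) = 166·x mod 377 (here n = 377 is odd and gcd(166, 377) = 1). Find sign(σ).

Orbit of 178 under x↦166x: [178, 142, 198, 69, 144, 153, 139]… (length divides ord_377(166)).
The orbit structure of x ↦ 166x mod 377: 8 orbits of sizes [84, 84, 84, 84, 28, 6, 6, 1].
377 − 8 = 369 transpositions; sign(π) = (−1)^369 = -1.
Zolotarev: (166|377) = -1, matching the cycle-count sign.

-1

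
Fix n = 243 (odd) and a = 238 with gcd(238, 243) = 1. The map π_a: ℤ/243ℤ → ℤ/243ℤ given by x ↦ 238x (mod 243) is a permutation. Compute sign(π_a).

Orbit of 238 under x↦238x: [238, 25, 118, 139, 34, 73, 121]… (length divides ord_243(238)).
The orbit structure of x ↦ 238x mod 243: 11 orbits of sizes [81, 81, 27, 27, 9, 9, 3, 3, 1, 1, 1].
n − c = 243 − 11 = 232; sign = (−1)^232 = +1.

+1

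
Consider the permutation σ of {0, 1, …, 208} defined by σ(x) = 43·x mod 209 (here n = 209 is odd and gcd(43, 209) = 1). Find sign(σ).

-1

Orbit of 111 under x↦43x: [111, 175, 1, 43, 177, 87, 188]… (length divides ord_209(43)).
π_43 has 18 disjoint cycles with lengths [18, 18, 18, 18, 18, 18, 18, 18, 18, 18, 9, 9, 2, 2, 2, 2, 2, 1] on {0,…,208}.
sign(π) = (−1)^{n − #cycles} = (−1)^{209−18} = (−1)^191 = -1.
(43|209)_J = -1 (Zolotarev's lemma cross-check).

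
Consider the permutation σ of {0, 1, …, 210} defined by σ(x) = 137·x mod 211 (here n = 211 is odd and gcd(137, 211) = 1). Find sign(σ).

+1

Start at x=196: 196 → 55 → 150 → 83 → 188 → 14 → 19 → … (one orbit).
Decompose π into cycles: lengths [15, 15, 15, 15, 15, 15, 15, 15, 15, 15, 15, 15, 15, 15, 1] (15 cycles, including the fixed point 0).
211 − 15 = 196 transpositions; sign(π) = (−1)^196 = +1.
The Jacobi symbol (137|211) = +1 (Zolotarev) agrees.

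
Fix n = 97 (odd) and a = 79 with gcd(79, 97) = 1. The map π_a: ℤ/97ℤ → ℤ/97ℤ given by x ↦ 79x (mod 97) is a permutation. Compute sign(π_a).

Trace 47: π^k(47) = [47, 27, 96, 18, 64, 12, 75] for k=0..6.
The orbit structure of x ↦ 79x mod 97: 7 orbits of sizes [16, 16, 16, 16, 16, 16, 1].
97 − 7 = 90 transpositions; sign(π) = (−1)^90 = +1.

+1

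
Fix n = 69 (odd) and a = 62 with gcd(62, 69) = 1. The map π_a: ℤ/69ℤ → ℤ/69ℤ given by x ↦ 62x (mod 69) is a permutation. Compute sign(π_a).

Trace 64: π^k(64) = [64, 35, 31, 59, 1, 62, 49] for k=0..6.
Decompose π into cycles: lengths [22, 22, 11, 11, 2, 1] (6 cycles, including the fixed point 0).
6 cycles on 69: each ℓ→(−1)^(ℓ−1), product (−1)^63 = -1.
(62|69)_J = -1 (Zolotarev's lemma cross-check).

-1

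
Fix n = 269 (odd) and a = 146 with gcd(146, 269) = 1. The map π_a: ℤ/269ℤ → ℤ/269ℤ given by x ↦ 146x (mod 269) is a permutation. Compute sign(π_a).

-1

Start at x=62: 62 → 175 → 264 → 77 → 213 → 163 → 126 → … (one orbit).
The orbit structure of x ↦ 146x mod 269: 2 orbits of sizes [268, 1].
sign(π) = (−1)^{n − #cycles} = (−1)^{269−2} = (−1)^267 = -1.
(146|269)_J = -1 (Zolotarev's lemma cross-check).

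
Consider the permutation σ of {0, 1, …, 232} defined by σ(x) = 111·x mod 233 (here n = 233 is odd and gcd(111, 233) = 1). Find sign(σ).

Trace 2: π^k(2) = [2, 222, 177, 75, 170, 230, 133] for k=0..6.
Decompose π into cycles: lengths [232, 1] (2 cycles, including the fixed point 0).
Σ(ℓ_i−1) = 233−2 = 231; sign = (−1)^231 = -1.
(111|233)_J = -1 (Zolotarev's lemma cross-check).

-1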